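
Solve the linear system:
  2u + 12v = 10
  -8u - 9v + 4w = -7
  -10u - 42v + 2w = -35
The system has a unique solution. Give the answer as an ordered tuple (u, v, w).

(-1, 1, -3/2)

Form the augmented matrix and row-reduce:
  [   2   12  0  |   10 ]
  [  -8   -9  4  |   -7 ]
  [ -10  -42  2  |  -35 ]
R1 := 1/2·R1
  [   1    6  0  |    5 ]
  [  -8   -9  4  |   -7 ]
  [ -10  -42  2  |  -35 ]
R2 := R2 + 8·R1
  [   1    6  0  |    5 ]
  [   0   39  4  |   33 ]
  [ -10  -42  2  |  -35 ]
R3 := R3 + 10·R1
  [ 1   6  0  |   5 ]
  [ 0  39  4  |  33 ]
  [ 0  18  2  |  15 ]
R2 := 1/39·R2
  [ 1   6     0  |      5 ]
  [ 0   1  4/39  |  11/13 ]
  [ 0  18     2  |     15 ]
R3 := R3 − 18·R2
  [ 1  6     0  |      5 ]
  [ 0  1  4/39  |  11/13 ]
  [ 0  0  2/13  |  -3/13 ]
R3 := 13/2·R3
  [ 1  6     0  |      5 ]
  [ 0  1  4/39  |  11/13 ]
  [ 0  0     1  |   -3/2 ]
R2 := R2 − 4/39·R3
  [ 1  6  0  |     5 ]
  [ 0  1  0  |     1 ]
  [ 0  0  1  |  -3/2 ]
R1 := R1 − 6·R2
  [ 1  0  0  |    -1 ]
  [ 0  1  0  |     1 ]
  [ 0  0  1  |  -3/2 ]
Reading off the last column: u = -1, v = 1, w = -3/2.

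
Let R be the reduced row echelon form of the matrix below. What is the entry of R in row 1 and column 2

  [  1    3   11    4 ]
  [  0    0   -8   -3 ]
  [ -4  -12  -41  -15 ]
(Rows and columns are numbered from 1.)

Add 4 times R1 to R3.
Multiply R2 by -1/8.
Subtract 3 times R2 from R3.
Multiply R3 by -8.
Subtract 3/8 times R3 from R2.
Subtract 4 times R3 from R1.
Subtract 11 times R2 from R1.

3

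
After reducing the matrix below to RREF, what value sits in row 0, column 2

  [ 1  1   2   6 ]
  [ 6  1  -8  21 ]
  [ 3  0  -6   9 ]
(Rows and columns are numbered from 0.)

-2

R2 ← R2 − 6·R1
R3 ← R3 − 3·R1
R2 ← -1/5·R2
R3 ← R3 + 3·R2
R1 ← R1 − R2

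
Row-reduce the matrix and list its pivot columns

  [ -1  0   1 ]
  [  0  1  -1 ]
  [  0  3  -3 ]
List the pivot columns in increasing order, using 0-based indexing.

0, 1

Multiply r1 by -1.
  [ 1  0  -1 ]
  [ 0  1  -1 ]
  [ 0  3  -3 ]
Subtract 3 times r2 from r3.
  [ 1  0  -1 ]
  [ 0  1  -1 ]
  [ 0  0   0 ]
Pivot columns are the columns containing a leading 1.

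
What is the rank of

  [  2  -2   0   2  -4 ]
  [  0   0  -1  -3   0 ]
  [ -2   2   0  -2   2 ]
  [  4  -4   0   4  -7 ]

R1 -> 1/2·R1
R3 -> R3 + 2·R1
R4 -> R4 − 4·R1
R2 -> -1·R2
R3 -> -1/2·R3
R4 -> R4 − R3
R1 -> R1 + 2·R3
The reduced form has 3 nonzero rows.

rank = 3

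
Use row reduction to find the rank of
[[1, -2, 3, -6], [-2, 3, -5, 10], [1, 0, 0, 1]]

Add 2 times r1 to r2.
Subtract r1 from r3.
Multiply r2 by -1.
Subtract 2 times r2 from r3.
Multiply r3 by -1.
Add r3 to r2.
Subtract 3 times r3 from r1.
Add 2 times r2 to r1.
The reduced form has 3 nonzero rows.

rank = 3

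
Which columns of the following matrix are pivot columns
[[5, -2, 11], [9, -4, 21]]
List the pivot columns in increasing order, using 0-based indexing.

R1 ← 1/5·R1
R2 ← R2 − 9·R1
R2 ← -5/2·R2
R1 ← R1 + 2/5·R2
Pivot columns are the columns containing a leading 1.

0, 1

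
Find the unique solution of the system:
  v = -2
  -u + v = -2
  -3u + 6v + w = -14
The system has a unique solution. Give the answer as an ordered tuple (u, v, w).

Form the augmented matrix and row-reduce:
  [  0  1  0  |   -2 ]
  [ -1  1  0  |   -2 ]
  [ -3  6  1  |  -14 ]
R1 ↔ R2
  [ -1  1  0  |   -2 ]
  [  0  1  0  |   -2 ]
  [ -3  6  1  |  -14 ]
R1 → -1·R1
  [  1  -1  0  |    2 ]
  [  0   1  0  |   -2 ]
  [ -3   6  1  |  -14 ]
R3 → R3 + 3·R1
  [ 1  -1  0  |   2 ]
  [ 0   1  0  |  -2 ]
  [ 0   3  1  |  -8 ]
R3 → R3 − 3·R2
  [ 1  -1  0  |   2 ]
  [ 0   1  0  |  -2 ]
  [ 0   0  1  |  -2 ]
R1 → R1 + R2
  [ 1  0  0  |   0 ]
  [ 0  1  0  |  -2 ]
  [ 0  0  1  |  -2 ]
Reading off the last column: u = 0, v = -2, w = -2.

(0, -2, -2)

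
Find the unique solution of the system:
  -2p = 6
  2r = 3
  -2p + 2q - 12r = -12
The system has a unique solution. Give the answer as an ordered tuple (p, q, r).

(-3, 0, 3/2)

Form the augmented matrix and row-reduce:
  [ -2  0    0  |    6 ]
  [  0  0    2  |    3 ]
  [ -2  2  -12  |  -12 ]
ρ1 ← -1/2·ρ1
  [  1  0    0  |   -3 ]
  [  0  0    2  |    3 ]
  [ -2  2  -12  |  -12 ]
ρ3 ← ρ3 + 2·ρ1
  [ 1  0    0  |   -3 ]
  [ 0  0    2  |    3 ]
  [ 0  2  -12  |  -18 ]
ρ2 <-> ρ3
  [ 1  0    0  |   -3 ]
  [ 0  2  -12  |  -18 ]
  [ 0  0    2  |    3 ]
ρ2 ← 1/2·ρ2
  [ 1  0   0  |  -3 ]
  [ 0  1  -6  |  -9 ]
  [ 0  0   2  |   3 ]
ρ3 ← 1/2·ρ3
  [ 1  0   0  |   -3 ]
  [ 0  1  -6  |   -9 ]
  [ 0  0   1  |  3/2 ]
ρ2 ← ρ2 + 6·ρ3
  [ 1  0  0  |   -3 ]
  [ 0  1  0  |    0 ]
  [ 0  0  1  |  3/2 ]
Reading off the last column: p = -3, q = 0, r = 3/2.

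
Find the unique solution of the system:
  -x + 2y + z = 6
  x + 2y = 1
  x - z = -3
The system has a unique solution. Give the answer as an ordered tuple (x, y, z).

(-2, 3/2, 1)

Form the augmented matrix and row-reduce:
  [ -1  2   1  |   6 ]
  [  1  2   0  |   1 ]
  [  1  0  -1  |  -3 ]
R1 := -1·R1
  [ 1  -2  -1  |  -6 ]
  [ 1   2   0  |   1 ]
  [ 1   0  -1  |  -3 ]
R2 := R2 − R1
  [ 1  -2  -1  |  -6 ]
  [ 0   4   1  |   7 ]
  [ 1   0  -1  |  -3 ]
R3 := R3 − R1
  [ 1  -2  -1  |  -6 ]
  [ 0   4   1  |   7 ]
  [ 0   2   0  |   3 ]
R2 := 1/4·R2
  [ 1  -2   -1  |   -6 ]
  [ 0   1  1/4  |  7/4 ]
  [ 0   2    0  |    3 ]
R3 := R3 − 2·R2
  [ 1  -2    -1  |    -6 ]
  [ 0   1   1/4  |   7/4 ]
  [ 0   0  -1/2  |  -1/2 ]
R3 := -2·R3
  [ 1  -2   -1  |   -6 ]
  [ 0   1  1/4  |  7/4 ]
  [ 0   0    1  |    1 ]
R2 := R2 − 1/4·R3
  [ 1  -2  -1  |   -6 ]
  [ 0   1   0  |  3/2 ]
  [ 0   0   1  |    1 ]
R1 := R1 + R3
  [ 1  -2  0  |   -5 ]
  [ 0   1  0  |  3/2 ]
  [ 0   0  1  |    1 ]
R1 := R1 + 2·R2
  [ 1  0  0  |   -2 ]
  [ 0  1  0  |  3/2 ]
  [ 0  0  1  |    1 ]
Reading off the last column: x = -2, y = 3/2, z = 1.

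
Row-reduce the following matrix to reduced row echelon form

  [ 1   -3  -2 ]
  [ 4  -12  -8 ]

[[1, -3, -2], [0, 0, 0]]

Subtract 4 times r1 from r2.
  [ 1  -3  -2 ]
  [ 0   0   0 ]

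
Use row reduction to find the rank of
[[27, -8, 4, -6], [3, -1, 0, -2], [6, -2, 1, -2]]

R1 := 1/27·R1
  [ 1  -8/27  4/27  -2/9 ]
  [ 3     -1     0    -2 ]
  [ 6     -2     1    -2 ]
R2 := R2 − 3·R1
  [ 1  -8/27  4/27  -2/9 ]
  [ 0   -1/9  -4/9  -4/3 ]
  [ 6     -2     1    -2 ]
R3 := R3 − 6·R1
  [ 1  -8/27  4/27  -2/9 ]
  [ 0   -1/9  -4/9  -4/3 ]
  [ 0   -2/9   1/9  -2/3 ]
R2 := -9·R2
  [ 1  -8/27  4/27  -2/9 ]
  [ 0      1     4    12 ]
  [ 0   -2/9   1/9  -2/3 ]
R3 := R3 + 2/9·R2
  [ 1  -8/27  4/27  -2/9 ]
  [ 0      1     4    12 ]
  [ 0      0     1     2 ]
R2 := R2 − 4·R3
  [ 1  -8/27  4/27  -2/9 ]
  [ 0      1     0     4 ]
  [ 0      0     1     2 ]
R1 := R1 − 4/27·R3
  [ 1  -8/27  0  -14/27 ]
  [ 0      1  0       4 ]
  [ 0      0  1       2 ]
R1 := R1 + 8/27·R2
  [ 1  0  0  2/3 ]
  [ 0  1  0    4 ]
  [ 0  0  1    2 ]
The reduced form has 3 nonzero rows.

rank = 3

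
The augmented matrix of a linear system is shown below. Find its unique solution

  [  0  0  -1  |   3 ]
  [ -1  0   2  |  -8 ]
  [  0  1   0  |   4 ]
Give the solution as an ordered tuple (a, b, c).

(2, 4, -3)

Swap R1 and R2.
Multiply R1 by -1.
Swap R2 and R3.
Multiply R3 by -1.
Add 2 times R3 to R1.
Reading off the last column: a = 2, b = 4, c = -3.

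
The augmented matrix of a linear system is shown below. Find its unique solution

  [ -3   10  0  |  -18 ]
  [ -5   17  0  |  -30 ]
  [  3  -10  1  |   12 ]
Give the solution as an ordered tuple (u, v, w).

(6, 0, -6)

R1 → -1/3·R1
  [  1  -10/3  0  |    6 ]
  [ -5     17  0  |  -30 ]
  [  3    -10  1  |   12 ]
R2 → R2 + 5·R1
  [ 1  -10/3  0  |   6 ]
  [ 0    1/3  0  |   0 ]
  [ 3    -10  1  |  12 ]
R3 → R3 − 3·R1
  [ 1  -10/3  0  |   6 ]
  [ 0    1/3  0  |   0 ]
  [ 0      0  1  |  -6 ]
R2 → 3·R2
  [ 1  -10/3  0  |   6 ]
  [ 0      1  0  |   0 ]
  [ 0      0  1  |  -6 ]
R1 → R1 + 10/3·R2
  [ 1  0  0  |   6 ]
  [ 0  1  0  |   0 ]
  [ 0  0  1  |  -6 ]
Reading off the last column: u = 6, v = 0, w = -6.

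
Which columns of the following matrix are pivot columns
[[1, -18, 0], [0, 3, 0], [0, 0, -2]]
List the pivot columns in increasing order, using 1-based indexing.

R2 := 1/3·R2
  [ 1  -18   0 ]
  [ 0    1   0 ]
  [ 0    0  -2 ]
R3 := -1/2·R3
  [ 1  -18  0 ]
  [ 0    1  0 ]
  [ 0    0  1 ]
R1 := R1 + 18·R2
  [ 1  0  0 ]
  [ 0  1  0 ]
  [ 0  0  1 ]
Pivot columns are the columns containing a leading 1.

1, 2, 3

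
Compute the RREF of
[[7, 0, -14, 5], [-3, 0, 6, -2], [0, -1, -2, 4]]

[[1, 0, -2, 0], [0, 1, 2, 0], [0, 0, 0, 1]]

R1 -> 1/7·R1
  [  1   0  -2  5/7 ]
  [ -3   0   6   -2 ]
  [  0  -1  -2    4 ]
R2 -> R2 + 3·R1
  [ 1   0  -2  5/7 ]
  [ 0   0   0  1/7 ]
  [ 0  -1  -2    4 ]
R2 ↔ R3
  [ 1   0  -2  5/7 ]
  [ 0  -1  -2    4 ]
  [ 0   0   0  1/7 ]
R2 -> -1·R2
  [ 1  0  -2  5/7 ]
  [ 0  1   2   -4 ]
  [ 0  0   0  1/7 ]
R3 -> 7·R3
  [ 1  0  -2  5/7 ]
  [ 0  1   2   -4 ]
  [ 0  0   0    1 ]
R2 -> R2 + 4·R3
  [ 1  0  -2  5/7 ]
  [ 0  1   2    0 ]
  [ 0  0   0    1 ]
R1 -> R1 − 5/7·R3
  [ 1  0  -2  0 ]
  [ 0  1   2  0 ]
  [ 0  0   0  1 ]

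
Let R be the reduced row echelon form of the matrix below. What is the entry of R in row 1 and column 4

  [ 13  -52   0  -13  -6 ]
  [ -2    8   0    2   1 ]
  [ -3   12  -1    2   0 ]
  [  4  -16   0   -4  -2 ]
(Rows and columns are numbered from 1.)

R1 → 1/13·R1
  [  1   -4   0  -1  -6/13 ]
  [ -2    8   0   2      1 ]
  [ -3   12  -1   2      0 ]
  [  4  -16   0  -4     -2 ]
R2 → R2 + 2·R1
  [  1   -4   0  -1  -6/13 ]
  [  0    0   0   0   1/13 ]
  [ -3   12  -1   2      0 ]
  [  4  -16   0  -4     -2 ]
R3 → R3 + 3·R1
  [ 1   -4   0  -1   -6/13 ]
  [ 0    0   0   0    1/13 ]
  [ 0    0  -1  -1  -18/13 ]
  [ 4  -16   0  -4      -2 ]
R4 → R4 − 4·R1
  [ 1  -4   0  -1   -6/13 ]
  [ 0   0   0   0    1/13 ]
  [ 0   0  -1  -1  -18/13 ]
  [ 0   0   0   0   -2/13 ]
R2 <=> R3
  [ 1  -4   0  -1   -6/13 ]
  [ 0   0  -1  -1  -18/13 ]
  [ 0   0   0   0    1/13 ]
  [ 0   0   0   0   -2/13 ]
R2 → -1·R2
  [ 1  -4  0  -1  -6/13 ]
  [ 0   0  1   1  18/13 ]
  [ 0   0  0   0   1/13 ]
  [ 0   0  0   0  -2/13 ]
R3 → 13·R3
  [ 1  -4  0  -1  -6/13 ]
  [ 0   0  1   1  18/13 ]
  [ 0   0  0   0      1 ]
  [ 0   0  0   0  -2/13 ]
R4 → R4 + 2/13·R3
  [ 1  -4  0  -1  -6/13 ]
  [ 0   0  1   1  18/13 ]
  [ 0   0  0   0      1 ]
  [ 0   0  0   0      0 ]
R2 → R2 − 18/13·R3
  [ 1  -4  0  -1  -6/13 ]
  [ 0   0  1   1      0 ]
  [ 0   0  0   0      1 ]
  [ 0   0  0   0      0 ]
R1 → R1 + 6/13·R3
  [ 1  -4  0  -1  0 ]
  [ 0   0  1   1  0 ]
  [ 0   0  0   0  1 ]
  [ 0   0  0   0  0 ]

-1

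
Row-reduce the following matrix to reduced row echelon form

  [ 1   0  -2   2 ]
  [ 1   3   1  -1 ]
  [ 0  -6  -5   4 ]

R2 ← R2 − R1
  [ 1   0  -2   2 ]
  [ 0   3   3  -3 ]
  [ 0  -6  -5   4 ]
R2 ← 1/3·R2
  [ 1   0  -2   2 ]
  [ 0   1   1  -1 ]
  [ 0  -6  -5   4 ]
R3 ← R3 + 6·R2
  [ 1  0  -2   2 ]
  [ 0  1   1  -1 ]
  [ 0  0   1  -2 ]
R2 ← R2 − R3
  [ 1  0  -2   2 ]
  [ 0  1   0   1 ]
  [ 0  0   1  -2 ]
R1 ← R1 + 2·R3
  [ 1  0  0  -2 ]
  [ 0  1  0   1 ]
  [ 0  0  1  -2 ]

[[1, 0, 0, -2], [0, 1, 0, 1], [0, 0, 1, -2]]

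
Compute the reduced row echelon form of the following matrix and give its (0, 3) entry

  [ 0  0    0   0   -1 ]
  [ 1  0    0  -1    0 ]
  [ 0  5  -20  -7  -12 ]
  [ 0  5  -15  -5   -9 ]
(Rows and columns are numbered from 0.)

R1 <-> R2
  [ 1  0    0  -1    0 ]
  [ 0  0    0   0   -1 ]
  [ 0  5  -20  -7  -12 ]
  [ 0  5  -15  -5   -9 ]
R2 <-> R3
  [ 1  0    0  -1    0 ]
  [ 0  5  -20  -7  -12 ]
  [ 0  0    0   0   -1 ]
  [ 0  5  -15  -5   -9 ]
R2 -> 1/5·R2
  [ 1  0    0    -1      0 ]
  [ 0  1   -4  -7/5  -12/5 ]
  [ 0  0    0     0     -1 ]
  [ 0  5  -15    -5     -9 ]
R4 -> R4 − 5·R2
  [ 1  0   0    -1      0 ]
  [ 0  1  -4  -7/5  -12/5 ]
  [ 0  0   0     0     -1 ]
  [ 0  0   5     2      3 ]
R3 <-> R4
  [ 1  0   0    -1      0 ]
  [ 0  1  -4  -7/5  -12/5 ]
  [ 0  0   5     2      3 ]
  [ 0  0   0     0     -1 ]
R3 -> 1/5·R3
  [ 1  0   0    -1      0 ]
  [ 0  1  -4  -7/5  -12/5 ]
  [ 0  0   1   2/5    3/5 ]
  [ 0  0   0     0     -1 ]
R4 -> -1·R4
  [ 1  0   0    -1      0 ]
  [ 0  1  -4  -7/5  -12/5 ]
  [ 0  0   1   2/5    3/5 ]
  [ 0  0   0     0      1 ]
R3 -> R3 − 3/5·R4
  [ 1  0   0    -1      0 ]
  [ 0  1  -4  -7/5  -12/5 ]
  [ 0  0   1   2/5      0 ]
  [ 0  0   0     0      1 ]
R2 -> R2 + 12/5·R4
  [ 1  0   0    -1  0 ]
  [ 0  1  -4  -7/5  0 ]
  [ 0  0   1   2/5  0 ]
  [ 0  0   0     0  1 ]
R2 -> R2 + 4·R3
  [ 1  0  0   -1  0 ]
  [ 0  1  0  1/5  0 ]
  [ 0  0  1  2/5  0 ]
  [ 0  0  0    0  1 ]

-1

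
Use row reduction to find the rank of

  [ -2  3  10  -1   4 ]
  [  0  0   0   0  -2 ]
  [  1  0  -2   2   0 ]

Multiply ρ1 by -1/2.
  [ 1  -3/2  -5  1/2  -2 ]
  [ 0     0   0    0  -2 ]
  [ 1     0  -2    2   0 ]
Subtract ρ1 from ρ3.
  [ 1  -3/2  -5  1/2  -2 ]
  [ 0     0   0    0  -2 ]
  [ 0   3/2   3  3/2   2 ]
Swap ρ2 and ρ3.
  [ 1  -3/2  -5  1/2  -2 ]
  [ 0   3/2   3  3/2   2 ]
  [ 0     0   0    0  -2 ]
Multiply ρ2 by 2/3.
  [ 1  -3/2  -5  1/2   -2 ]
  [ 0     1   2    1  4/3 ]
  [ 0     0   0    0   -2 ]
Multiply ρ3 by -1/2.
  [ 1  -3/2  -5  1/2   -2 ]
  [ 0     1   2    1  4/3 ]
  [ 0     0   0    0    1 ]
Subtract 4/3 times ρ3 from ρ2.
  [ 1  -3/2  -5  1/2  -2 ]
  [ 0     1   2    1   0 ]
  [ 0     0   0    0   1 ]
Add 2 times ρ3 to ρ1.
  [ 1  -3/2  -5  1/2  0 ]
  [ 0     1   2    1  0 ]
  [ 0     0   0    0  1 ]
Add 3/2 times ρ2 to ρ1.
  [ 1  0  -2  2  0 ]
  [ 0  1   2  1  0 ]
  [ 0  0   0  0  1 ]
The reduced form has 3 nonzero rows.

rank = 3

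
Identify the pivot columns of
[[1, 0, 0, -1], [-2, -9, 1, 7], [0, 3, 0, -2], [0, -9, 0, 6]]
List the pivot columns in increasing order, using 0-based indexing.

0, 1, 2

ρ2 -> ρ2 + 2·ρ1
  [ 1   0  0  -1 ]
  [ 0  -9  1   5 ]
  [ 0   3  0  -2 ]
  [ 0  -9  0   6 ]
ρ2 -> -1/9·ρ2
  [ 1   0     0    -1 ]
  [ 0   1  -1/9  -5/9 ]
  [ 0   3     0    -2 ]
  [ 0  -9     0     6 ]
ρ3 -> ρ3 − 3·ρ2
  [ 1   0     0    -1 ]
  [ 0   1  -1/9  -5/9 ]
  [ 0   0   1/3  -1/3 ]
  [ 0  -9     0     6 ]
ρ4 -> ρ4 + 9·ρ2
  [ 1  0     0    -1 ]
  [ 0  1  -1/9  -5/9 ]
  [ 0  0   1/3  -1/3 ]
  [ 0  0    -1     1 ]
ρ3 -> 3·ρ3
  [ 1  0     0    -1 ]
  [ 0  1  -1/9  -5/9 ]
  [ 0  0     1    -1 ]
  [ 0  0    -1     1 ]
ρ4 -> ρ4 + ρ3
  [ 1  0     0    -1 ]
  [ 0  1  -1/9  -5/9 ]
  [ 0  0     1    -1 ]
  [ 0  0     0     0 ]
ρ2 -> ρ2 + 1/9·ρ3
  [ 1  0  0    -1 ]
  [ 0  1  0  -2/3 ]
  [ 0  0  1    -1 ]
  [ 0  0  0     0 ]
Pivot columns are the columns containing a leading 1.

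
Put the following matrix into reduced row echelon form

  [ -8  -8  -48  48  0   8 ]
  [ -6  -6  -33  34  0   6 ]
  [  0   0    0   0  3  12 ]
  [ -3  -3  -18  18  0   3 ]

ρ1 ← -1/8·ρ1
  [  1   1    6  -6  0  -1 ]
  [ -6  -6  -33  34  0   6 ]
  [  0   0    0   0  3  12 ]
  [ -3  -3  -18  18  0   3 ]
ρ2 ← ρ2 + 6·ρ1
  [  1   1    6  -6  0  -1 ]
  [  0   0    3  -2  0   0 ]
  [  0   0    0   0  3  12 ]
  [ -3  -3  -18  18  0   3 ]
ρ4 ← ρ4 + 3·ρ1
  [ 1  1  6  -6  0  -1 ]
  [ 0  0  3  -2  0   0 ]
  [ 0  0  0   0  3  12 ]
  [ 0  0  0   0  0   0 ]
ρ2 ← 1/3·ρ2
  [ 1  1  6    -6  0  -1 ]
  [ 0  0  1  -2/3  0   0 ]
  [ 0  0  0     0  3  12 ]
  [ 0  0  0     0  0   0 ]
ρ3 ← 1/3·ρ3
  [ 1  1  6    -6  0  -1 ]
  [ 0  0  1  -2/3  0   0 ]
  [ 0  0  0     0  1   4 ]
  [ 0  0  0     0  0   0 ]
ρ1 ← ρ1 − 6·ρ2
  [ 1  1  0    -2  0  -1 ]
  [ 0  0  1  -2/3  0   0 ]
  [ 0  0  0     0  1   4 ]
  [ 0  0  0     0  0   0 ]

[[1, 1, 0, -2, 0, -1], [0, 0, 1, -2/3, 0, 0], [0, 0, 0, 0, 1, 4], [0, 0, 0, 0, 0, 0]]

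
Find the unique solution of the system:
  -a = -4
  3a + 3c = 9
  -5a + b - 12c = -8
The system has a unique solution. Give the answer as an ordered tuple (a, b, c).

(4, 0, -1)

Form the augmented matrix and row-reduce:
  [ -1  0    0  |  -4 ]
  [  3  0    3  |   9 ]
  [ -5  1  -12  |  -8 ]
Multiply ρ1 by -1.
Subtract 3 times ρ1 from ρ2.
Add 5 times ρ1 to ρ3.
Swap ρ2 and ρ3.
Multiply ρ3 by 1/3.
Add 12 times ρ3 to ρ2.
Reading off the last column: a = 4, b = 0, c = -1.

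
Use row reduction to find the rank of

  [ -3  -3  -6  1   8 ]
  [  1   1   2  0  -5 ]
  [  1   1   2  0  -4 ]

rank = 3

ρ1 → -1/3·ρ1
  [ 1  1  2  -1/3  -8/3 ]
  [ 1  1  2     0    -5 ]
  [ 1  1  2     0    -4 ]
ρ2 → ρ2 − ρ1
  [ 1  1  2  -1/3  -8/3 ]
  [ 0  0  0   1/3  -7/3 ]
  [ 1  1  2     0    -4 ]
ρ3 → ρ3 − ρ1
  [ 1  1  2  -1/3  -8/3 ]
  [ 0  0  0   1/3  -7/3 ]
  [ 0  0  0   1/3  -4/3 ]
ρ2 → 3·ρ2
  [ 1  1  2  -1/3  -8/3 ]
  [ 0  0  0     1    -7 ]
  [ 0  0  0   1/3  -4/3 ]
ρ3 → ρ3 − 1/3·ρ2
  [ 1  1  2  -1/3  -8/3 ]
  [ 0  0  0     1    -7 ]
  [ 0  0  0     0     1 ]
ρ2 → ρ2 + 7·ρ3
  [ 1  1  2  -1/3  -8/3 ]
  [ 0  0  0     1     0 ]
  [ 0  0  0     0     1 ]
ρ1 → ρ1 + 8/3·ρ3
  [ 1  1  2  -1/3  0 ]
  [ 0  0  0     1  0 ]
  [ 0  0  0     0  1 ]
ρ1 → ρ1 + 1/3·ρ2
  [ 1  1  2  0  0 ]
  [ 0  0  0  1  0 ]
  [ 0  0  0  0  1 ]
The reduced form has 3 nonzero rows.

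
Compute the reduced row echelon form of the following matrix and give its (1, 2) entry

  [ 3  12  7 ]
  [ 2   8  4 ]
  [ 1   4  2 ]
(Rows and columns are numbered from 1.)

Multiply R1 by 1/3.
  [ 1  4  7/3 ]
  [ 2  8    4 ]
  [ 1  4    2 ]
Subtract 2 times R1 from R2.
  [ 1  4   7/3 ]
  [ 0  0  -2/3 ]
  [ 1  4     2 ]
Subtract R1 from R3.
  [ 1  4   7/3 ]
  [ 0  0  -2/3 ]
  [ 0  0  -1/3 ]
Multiply R2 by -3/2.
  [ 1  4   7/3 ]
  [ 0  0     1 ]
  [ 0  0  -1/3 ]
Add 1/3 times R2 to R3.
  [ 1  4  7/3 ]
  [ 0  0    1 ]
  [ 0  0    0 ]
Subtract 7/3 times R2 from R1.
  [ 1  4  0 ]
  [ 0  0  1 ]
  [ 0  0  0 ]

4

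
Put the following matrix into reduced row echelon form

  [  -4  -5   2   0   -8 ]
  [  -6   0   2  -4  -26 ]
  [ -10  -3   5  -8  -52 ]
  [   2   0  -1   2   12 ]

[[1, 0, 0, 0, 1], [0, 1, 0, 0, 0], [0, 0, 1, 0, -2], [0, 0, 0, 1, 4]]

R1 := -1/4·R1
R2 := R2 + 6·R1
R3 := R3 + 10·R1
R4 := R4 − 2·R1
R2 := 2/15·R2
R3 := R3 − 19/2·R2
R4 := R4 + 5/2·R2
R3 := 15/19·R3
R4 := R4 + 1/3·R3
R4 := -19/2·R4
R3 := R3 + 44/19·R4
R2 := R2 + 8/15·R4
R2 := R2 + 2/15·R3
R1 := R1 + 1/2·R3
R1 := R1 − 5/4·R2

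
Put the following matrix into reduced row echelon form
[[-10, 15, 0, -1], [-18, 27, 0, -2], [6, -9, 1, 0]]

[[1, -3/2, 0, 0], [0, 0, 1, 0], [0, 0, 0, 1]]

R1 → -1/10·R1
  [   1  -3/2  0  1/10 ]
  [ -18    27  0    -2 ]
  [   6    -9  1     0 ]
R2 → R2 + 18·R1
  [ 1  -3/2  0  1/10 ]
  [ 0     0  0  -1/5 ]
  [ 6    -9  1     0 ]
R3 → R3 − 6·R1
  [ 1  -3/2  0  1/10 ]
  [ 0     0  0  -1/5 ]
  [ 0     0  1  -3/5 ]
R2 ↔ R3
  [ 1  -3/2  0  1/10 ]
  [ 0     0  1  -3/5 ]
  [ 0     0  0  -1/5 ]
R3 → -5·R3
  [ 1  -3/2  0  1/10 ]
  [ 0     0  1  -3/5 ]
  [ 0     0  0     1 ]
R2 → R2 + 3/5·R3
  [ 1  -3/2  0  1/10 ]
  [ 0     0  1     0 ]
  [ 0     0  0     1 ]
R1 → R1 − 1/10·R3
  [ 1  -3/2  0  0 ]
  [ 0     0  1  0 ]
  [ 0     0  0  1 ]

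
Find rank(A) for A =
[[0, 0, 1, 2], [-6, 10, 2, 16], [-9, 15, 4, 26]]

ρ1 <-> ρ2
ρ1 -> -1/6·ρ1
ρ3 -> ρ3 + 9·ρ1
ρ3 -> ρ3 − ρ2
ρ1 -> ρ1 + 1/3·ρ2
The reduced form has 2 nonzero rows.

rank = 2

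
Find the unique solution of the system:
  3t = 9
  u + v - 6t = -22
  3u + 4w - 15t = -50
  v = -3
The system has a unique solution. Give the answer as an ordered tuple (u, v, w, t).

(-1, -3, -1/2, 3)

Form the augmented matrix and row-reduce:
  [ 0  0  0    3  |    9 ]
  [ 1  1  0   -6  |  -22 ]
  [ 3  0  4  -15  |  -50 ]
  [ 0  1  0    0  |   -3 ]
Swap ρ1 and ρ2.
  [ 1  1  0   -6  |  -22 ]
  [ 0  0  0    3  |    9 ]
  [ 3  0  4  -15  |  -50 ]
  [ 0  1  0    0  |   -3 ]
Subtract 3 times ρ1 from ρ3.
  [ 1   1  0  -6  |  -22 ]
  [ 0   0  0   3  |    9 ]
  [ 0  -3  4   3  |   16 ]
  [ 0   1  0   0  |   -3 ]
Swap ρ2 and ρ3.
  [ 1   1  0  -6  |  -22 ]
  [ 0  -3  4   3  |   16 ]
  [ 0   0  0   3  |    9 ]
  [ 0   1  0   0  |   -3 ]
Multiply ρ2 by -1/3.
  [ 1  1     0  -6  |    -22 ]
  [ 0  1  -4/3  -1  |  -16/3 ]
  [ 0  0     0   3  |      9 ]
  [ 0  1     0   0  |     -3 ]
Subtract ρ2 from ρ4.
  [ 1  1     0  -6  |    -22 ]
  [ 0  1  -4/3  -1  |  -16/3 ]
  [ 0  0     0   3  |      9 ]
  [ 0  0   4/3   1  |    7/3 ]
Swap ρ3 and ρ4.
  [ 1  1     0  -6  |    -22 ]
  [ 0  1  -4/3  -1  |  -16/3 ]
  [ 0  0   4/3   1  |    7/3 ]
  [ 0  0     0   3  |      9 ]
Multiply ρ3 by 3/4.
  [ 1  1     0   -6  |    -22 ]
  [ 0  1  -4/3   -1  |  -16/3 ]
  [ 0  0     1  3/4  |    7/4 ]
  [ 0  0     0    3  |      9 ]
Multiply ρ4 by 1/3.
  [ 1  1     0   -6  |    -22 ]
  [ 0  1  -4/3   -1  |  -16/3 ]
  [ 0  0     1  3/4  |    7/4 ]
  [ 0  0     0    1  |      3 ]
Subtract 3/4 times ρ4 from ρ3.
  [ 1  1     0  -6  |    -22 ]
  [ 0  1  -4/3  -1  |  -16/3 ]
  [ 0  0     1   0  |   -1/2 ]
  [ 0  0     0   1  |      3 ]
Add ρ4 to ρ2.
  [ 1  1     0  -6  |   -22 ]
  [ 0  1  -4/3   0  |  -7/3 ]
  [ 0  0     1   0  |  -1/2 ]
  [ 0  0     0   1  |     3 ]
Add 6 times ρ4 to ρ1.
  [ 1  1     0  0  |    -4 ]
  [ 0  1  -4/3  0  |  -7/3 ]
  [ 0  0     1  0  |  -1/2 ]
  [ 0  0     0  1  |     3 ]
Add 4/3 times ρ3 to ρ2.
  [ 1  1  0  0  |    -4 ]
  [ 0  1  0  0  |    -3 ]
  [ 0  0  1  0  |  -1/2 ]
  [ 0  0  0  1  |     3 ]
Subtract ρ2 from ρ1.
  [ 1  0  0  0  |    -1 ]
  [ 0  1  0  0  |    -3 ]
  [ 0  0  1  0  |  -1/2 ]
  [ 0  0  0  1  |     3 ]
Reading off the last column: u = -1, v = -3, w = -1/2, t = 3.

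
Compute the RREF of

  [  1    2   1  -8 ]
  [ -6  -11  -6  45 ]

[[1, 0, 1, -2], [0, 1, 0, -3]]

ρ2 → ρ2 + 6·ρ1
  [ 1  2  1  -8 ]
  [ 0  1  0  -3 ]
ρ1 → ρ1 − 2·ρ2
  [ 1  0  1  -2 ]
  [ 0  1  0  -3 ]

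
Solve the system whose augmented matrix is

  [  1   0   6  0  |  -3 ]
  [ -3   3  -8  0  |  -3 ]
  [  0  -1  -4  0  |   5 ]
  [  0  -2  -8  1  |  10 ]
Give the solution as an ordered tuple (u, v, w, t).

(6, 1, -3/2, 0)

R2 → R2 + 3·R1
  [ 1   0   6  0  |   -3 ]
  [ 0   3  10  0  |  -12 ]
  [ 0  -1  -4  0  |    5 ]
  [ 0  -2  -8  1  |   10 ]
R2 → 1/3·R2
  [ 1   0     6  0  |  -3 ]
  [ 0   1  10/3  0  |  -4 ]
  [ 0  -1    -4  0  |   5 ]
  [ 0  -2    -8  1  |  10 ]
R3 → R3 + R2
  [ 1   0     6  0  |  -3 ]
  [ 0   1  10/3  0  |  -4 ]
  [ 0   0  -2/3  0  |   1 ]
  [ 0  -2    -8  1  |  10 ]
R4 → R4 + 2·R2
  [ 1  0     6  0  |  -3 ]
  [ 0  1  10/3  0  |  -4 ]
  [ 0  0  -2/3  0  |   1 ]
  [ 0  0  -4/3  1  |   2 ]
R3 → -3/2·R3
  [ 1  0     6  0  |    -3 ]
  [ 0  1  10/3  0  |    -4 ]
  [ 0  0     1  0  |  -3/2 ]
  [ 0  0  -4/3  1  |     2 ]
R4 → R4 + 4/3·R3
  [ 1  0     6  0  |    -3 ]
  [ 0  1  10/3  0  |    -4 ]
  [ 0  0     1  0  |  -3/2 ]
  [ 0  0     0  1  |     0 ]
R2 → R2 − 10/3·R3
  [ 1  0  6  0  |    -3 ]
  [ 0  1  0  0  |     1 ]
  [ 0  0  1  0  |  -3/2 ]
  [ 0  0  0  1  |     0 ]
R1 → R1 − 6·R3
  [ 1  0  0  0  |     6 ]
  [ 0  1  0  0  |     1 ]
  [ 0  0  1  0  |  -3/2 ]
  [ 0  0  0  1  |     0 ]
Reading off the last column: u = 6, v = 1, w = -3/2, t = 0.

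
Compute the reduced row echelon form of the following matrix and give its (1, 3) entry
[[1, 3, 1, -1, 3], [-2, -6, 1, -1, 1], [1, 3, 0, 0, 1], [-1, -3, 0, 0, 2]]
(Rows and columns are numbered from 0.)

-1

R2 -> R2 + 2·R1
  [  1   3  1  -1  3 ]
  [  0   0  3  -3  7 ]
  [  1   3  0   0  1 ]
  [ -1  -3  0   0  2 ]
R3 -> R3 − R1
  [  1   3   1  -1   3 ]
  [  0   0   3  -3   7 ]
  [  0   0  -1   1  -2 ]
  [ -1  -3   0   0   2 ]
R4 -> R4 + R1
  [ 1  3   1  -1   3 ]
  [ 0  0   3  -3   7 ]
  [ 0  0  -1   1  -2 ]
  [ 0  0   1  -1   5 ]
R2 -> 1/3·R2
  [ 1  3   1  -1    3 ]
  [ 0  0   1  -1  7/3 ]
  [ 0  0  -1   1   -2 ]
  [ 0  0   1  -1    5 ]
R3 -> R3 + R2
  [ 1  3  1  -1    3 ]
  [ 0  0  1  -1  7/3 ]
  [ 0  0  0   0  1/3 ]
  [ 0  0  1  -1    5 ]
R4 -> R4 − R2
  [ 1  3  1  -1    3 ]
  [ 0  0  1  -1  7/3 ]
  [ 0  0  0   0  1/3 ]
  [ 0  0  0   0  8/3 ]
R3 -> 3·R3
  [ 1  3  1  -1    3 ]
  [ 0  0  1  -1  7/3 ]
  [ 0  0  0   0    1 ]
  [ 0  0  0   0  8/3 ]
R4 -> R4 − 8/3·R3
  [ 1  3  1  -1    3 ]
  [ 0  0  1  -1  7/3 ]
  [ 0  0  0   0    1 ]
  [ 0  0  0   0    0 ]
R2 -> R2 − 7/3·R3
  [ 1  3  1  -1  3 ]
  [ 0  0  1  -1  0 ]
  [ 0  0  0   0  1 ]
  [ 0  0  0   0  0 ]
R1 -> R1 − 3·R3
  [ 1  3  1  -1  0 ]
  [ 0  0  1  -1  0 ]
  [ 0  0  0   0  1 ]
  [ 0  0  0   0  0 ]
R1 -> R1 − R2
  [ 1  3  0   0  0 ]
  [ 0  0  1  -1  0 ]
  [ 0  0  0   0  1 ]
  [ 0  0  0   0  0 ]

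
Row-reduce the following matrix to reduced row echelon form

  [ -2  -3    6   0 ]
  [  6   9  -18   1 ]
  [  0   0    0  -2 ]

ρ1 -> -1/2·ρ1
  [ 1  3/2   -3   0 ]
  [ 6    9  -18   1 ]
  [ 0    0    0  -2 ]
ρ2 -> ρ2 − 6·ρ1
  [ 1  3/2  -3   0 ]
  [ 0    0   0   1 ]
  [ 0    0   0  -2 ]
ρ3 -> ρ3 + 2·ρ2
  [ 1  3/2  -3  0 ]
  [ 0    0   0  1 ]
  [ 0    0   0  0 ]

[[1, 3/2, -3, 0], [0, 0, 0, 1], [0, 0, 0, 0]]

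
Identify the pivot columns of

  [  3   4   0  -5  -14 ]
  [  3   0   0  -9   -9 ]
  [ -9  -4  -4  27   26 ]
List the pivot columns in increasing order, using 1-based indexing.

R1 ← 1/3·R1
  [  1  4/3   0  -5/3  -14/3 ]
  [  3    0   0    -9     -9 ]
  [ -9   -4  -4    27     26 ]
R2 ← R2 − 3·R1
  [  1  4/3   0  -5/3  -14/3 ]
  [  0   -4   0    -4      5 ]
  [ -9   -4  -4    27     26 ]
R3 ← R3 + 9·R1
  [ 1  4/3   0  -5/3  -14/3 ]
  [ 0   -4   0    -4      5 ]
  [ 0    8  -4    12    -16 ]
R2 ← -1/4·R2
  [ 1  4/3   0  -5/3  -14/3 ]
  [ 0    1   0     1   -5/4 ]
  [ 0    8  -4    12    -16 ]
R3 ← R3 − 8·R2
  [ 1  4/3   0  -5/3  -14/3 ]
  [ 0    1   0     1   -5/4 ]
  [ 0    0  -4     4     -6 ]
R3 ← -1/4·R3
  [ 1  4/3  0  -5/3  -14/3 ]
  [ 0    1  0     1   -5/4 ]
  [ 0    0  1    -1    3/2 ]
R1 ← R1 − 4/3·R2
  [ 1  0  0  -3    -3 ]
  [ 0  1  0   1  -5/4 ]
  [ 0  0  1  -1   3/2 ]
Pivot columns are the columns containing a leading 1.

1, 2, 3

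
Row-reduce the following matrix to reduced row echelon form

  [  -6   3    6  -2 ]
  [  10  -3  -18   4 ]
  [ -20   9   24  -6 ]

R1 -> -1/6·R1
  [   1  -1/2   -1  1/3 ]
  [  10    -3  -18    4 ]
  [ -20     9   24   -6 ]
R2 -> R2 − 10·R1
  [   1  -1/2  -1  1/3 ]
  [   0     2  -8  2/3 ]
  [ -20     9  24   -6 ]
R3 -> R3 + 20·R1
  [ 1  -1/2  -1  1/3 ]
  [ 0     2  -8  2/3 ]
  [ 0    -1   4  2/3 ]
R2 -> 1/2·R2
  [ 1  -1/2  -1  1/3 ]
  [ 0     1  -4  1/3 ]
  [ 0    -1   4  2/3 ]
R3 -> R3 + R2
  [ 1  -1/2  -1  1/3 ]
  [ 0     1  -4  1/3 ]
  [ 0     0   0    1 ]
R2 -> R2 − 1/3·R3
  [ 1  -1/2  -1  1/3 ]
  [ 0     1  -4    0 ]
  [ 0     0   0    1 ]
R1 -> R1 − 1/3·R3
  [ 1  -1/2  -1  0 ]
  [ 0     1  -4  0 ]
  [ 0     0   0  1 ]
R1 -> R1 + 1/2·R2
  [ 1  0  -3  0 ]
  [ 0  1  -4  0 ]
  [ 0  0   0  1 ]

[[1, 0, -3, 0], [0, 1, -4, 0], [0, 0, 0, 1]]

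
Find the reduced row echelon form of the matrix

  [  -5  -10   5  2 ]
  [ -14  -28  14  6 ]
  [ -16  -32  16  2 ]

[[1, 2, -1, 0], [0, 0, 0, 1], [0, 0, 0, 0]]

r1 -> -1/5·r1
  [   1    2  -1  -2/5 ]
  [ -14  -28  14     6 ]
  [ -16  -32  16     2 ]
r2 -> r2 + 14·r1
  [   1    2  -1  -2/5 ]
  [   0    0   0   2/5 ]
  [ -16  -32  16     2 ]
r3 -> r3 + 16·r1
  [ 1  2  -1   -2/5 ]
  [ 0  0   0    2/5 ]
  [ 0  0   0  -22/5 ]
r2 -> 5/2·r2
  [ 1  2  -1   -2/5 ]
  [ 0  0   0      1 ]
  [ 0  0   0  -22/5 ]
r3 -> r3 + 22/5·r2
  [ 1  2  -1  -2/5 ]
  [ 0  0   0     1 ]
  [ 0  0   0     0 ]
r1 -> r1 + 2/5·r2
  [ 1  2  -1  0 ]
  [ 0  0   0  1 ]
  [ 0  0   0  0 ]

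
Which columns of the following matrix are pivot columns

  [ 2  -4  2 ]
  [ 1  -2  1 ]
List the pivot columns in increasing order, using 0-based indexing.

R1 := 1/2·R1
R2 := R2 − R1
Pivot columns are the columns containing a leading 1.

0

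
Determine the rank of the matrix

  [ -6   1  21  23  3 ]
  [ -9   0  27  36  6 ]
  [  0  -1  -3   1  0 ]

ρ1 := -1/6·ρ1
ρ2 := ρ2 + 9·ρ1
ρ2 := -2/3·ρ2
ρ3 := ρ3 + ρ2
ρ3 := -1·ρ3
ρ2 := ρ2 + ρ3
ρ1 := ρ1 + 1/2·ρ3
ρ1 := ρ1 + 1/6·ρ2
The reduced form has 3 nonzero rows.

rank = 3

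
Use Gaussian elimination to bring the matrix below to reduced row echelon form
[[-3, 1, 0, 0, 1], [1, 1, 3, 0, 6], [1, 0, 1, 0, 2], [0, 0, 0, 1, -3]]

[[1, 0, 0, 0, -1], [0, 1, 0, 0, -2], [0, 0, 1, 0, 3], [0, 0, 0, 1, -3]]

R1 ← -1/3·R1
  [ 1  -1/3  0  0  -1/3 ]
  [ 1     1  3  0     6 ]
  [ 1     0  1  0     2 ]
  [ 0     0  0  1    -3 ]
R2 ← R2 − R1
  [ 1  -1/3  0  0  -1/3 ]
  [ 0   4/3  3  0  19/3 ]
  [ 1     0  1  0     2 ]
  [ 0     0  0  1    -3 ]
R3 ← R3 − R1
  [ 1  -1/3  0  0  -1/3 ]
  [ 0   4/3  3  0  19/3 ]
  [ 0   1/3  1  0   7/3 ]
  [ 0     0  0  1    -3 ]
R2 ← 3/4·R2
  [ 1  -1/3    0  0  -1/3 ]
  [ 0     1  9/4  0  19/4 ]
  [ 0   1/3    1  0   7/3 ]
  [ 0     0    0  1    -3 ]
R3 ← R3 − 1/3·R2
  [ 1  -1/3    0  0  -1/3 ]
  [ 0     1  9/4  0  19/4 ]
  [ 0     0  1/4  0   3/4 ]
  [ 0     0    0  1    -3 ]
R3 ← 4·R3
  [ 1  -1/3    0  0  -1/3 ]
  [ 0     1  9/4  0  19/4 ]
  [ 0     0    1  0     3 ]
  [ 0     0    0  1    -3 ]
R2 ← R2 − 9/4·R3
  [ 1  -1/3  0  0  -1/3 ]
  [ 0     1  0  0    -2 ]
  [ 0     0  1  0     3 ]
  [ 0     0  0  1    -3 ]
R1 ← R1 + 1/3·R2
  [ 1  0  0  0  -1 ]
  [ 0  1  0  0  -2 ]
  [ 0  0  1  0   3 ]
  [ 0  0  0  1  -3 ]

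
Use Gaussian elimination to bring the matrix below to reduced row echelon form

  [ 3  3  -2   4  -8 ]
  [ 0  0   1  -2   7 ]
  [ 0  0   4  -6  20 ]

[[1, 1, 0, 0, 2], [0, 0, 1, 0, -1], [0, 0, 0, 1, -4]]

ρ1 -> 1/3·ρ1
  [ 1  1  -2/3  4/3  -8/3 ]
  [ 0  0     1   -2     7 ]
  [ 0  0     4   -6    20 ]
ρ3 -> ρ3 − 4·ρ2
  [ 1  1  -2/3  4/3  -8/3 ]
  [ 0  0     1   -2     7 ]
  [ 0  0     0    2    -8 ]
ρ3 -> 1/2·ρ3
  [ 1  1  -2/3  4/3  -8/3 ]
  [ 0  0     1   -2     7 ]
  [ 0  0     0    1    -4 ]
ρ2 -> ρ2 + 2·ρ3
  [ 1  1  -2/3  4/3  -8/3 ]
  [ 0  0     1    0    -1 ]
  [ 0  0     0    1    -4 ]
ρ1 -> ρ1 − 4/3·ρ3
  [ 1  1  -2/3  0  8/3 ]
  [ 0  0     1  0   -1 ]
  [ 0  0     0  1   -4 ]
ρ1 -> ρ1 + 2/3·ρ2
  [ 1  1  0  0   2 ]
  [ 0  0  1  0  -1 ]
  [ 0  0  0  1  -4 ]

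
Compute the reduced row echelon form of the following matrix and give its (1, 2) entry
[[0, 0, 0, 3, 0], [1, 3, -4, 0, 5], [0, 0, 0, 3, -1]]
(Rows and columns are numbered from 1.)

ρ1 ↔ ρ2
ρ2 ← 1/3·ρ2
ρ3 ← ρ3 − 3·ρ2
ρ3 ← -1·ρ3
ρ1 ← ρ1 − 5·ρ3

3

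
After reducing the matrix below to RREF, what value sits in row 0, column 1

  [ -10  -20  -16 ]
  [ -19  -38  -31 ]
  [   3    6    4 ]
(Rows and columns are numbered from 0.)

2

r1 ← -1/10·r1
  [   1    2  8/5 ]
  [ -19  -38  -31 ]
  [   3    6    4 ]
r2 ← r2 + 19·r1
  [ 1  2   8/5 ]
  [ 0  0  -3/5 ]
  [ 3  6     4 ]
r3 ← r3 − 3·r1
  [ 1  2   8/5 ]
  [ 0  0  -3/5 ]
  [ 0  0  -4/5 ]
r2 ← -5/3·r2
  [ 1  2   8/5 ]
  [ 0  0     1 ]
  [ 0  0  -4/5 ]
r3 ← r3 + 4/5·r2
  [ 1  2  8/5 ]
  [ 0  0    1 ]
  [ 0  0    0 ]
r1 ← r1 − 8/5·r2
  [ 1  2  0 ]
  [ 0  0  1 ]
  [ 0  0  0 ]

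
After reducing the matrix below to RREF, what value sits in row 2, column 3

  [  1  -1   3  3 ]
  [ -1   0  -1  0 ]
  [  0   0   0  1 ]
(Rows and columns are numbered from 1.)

-2

ρ2 → ρ2 + ρ1
ρ2 → -1·ρ2
ρ2 → ρ2 + 3·ρ3
ρ1 → ρ1 − 3·ρ3
ρ1 → ρ1 + ρ2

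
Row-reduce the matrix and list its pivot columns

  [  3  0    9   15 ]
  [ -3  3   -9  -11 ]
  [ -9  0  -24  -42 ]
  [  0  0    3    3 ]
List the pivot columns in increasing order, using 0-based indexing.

0, 1, 2

r1 := 1/3·r1
  [  1  0    3    5 ]
  [ -3  3   -9  -11 ]
  [ -9  0  -24  -42 ]
  [  0  0    3    3 ]
r2 := r2 + 3·r1
  [  1  0    3    5 ]
  [  0  3    0    4 ]
  [ -9  0  -24  -42 ]
  [  0  0    3    3 ]
r3 := r3 + 9·r1
  [ 1  0  3  5 ]
  [ 0  3  0  4 ]
  [ 0  0  3  3 ]
  [ 0  0  3  3 ]
r2 := 1/3·r2
  [ 1  0  3    5 ]
  [ 0  1  0  4/3 ]
  [ 0  0  3    3 ]
  [ 0  0  3    3 ]
r3 := 1/3·r3
  [ 1  0  3    5 ]
  [ 0  1  0  4/3 ]
  [ 0  0  1    1 ]
  [ 0  0  3    3 ]
r4 := r4 − 3·r3
  [ 1  0  3    5 ]
  [ 0  1  0  4/3 ]
  [ 0  0  1    1 ]
  [ 0  0  0    0 ]
r1 := r1 − 3·r3
  [ 1  0  0    2 ]
  [ 0  1  0  4/3 ]
  [ 0  0  1    1 ]
  [ 0  0  0    0 ]
Pivot columns are the columns containing a leading 1.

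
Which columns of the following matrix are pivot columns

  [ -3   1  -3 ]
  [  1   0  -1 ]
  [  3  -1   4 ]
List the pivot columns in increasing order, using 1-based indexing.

Multiply R1 by -1/3.
Subtract R1 from R2.
Subtract 3 times R1 from R3.
Multiply R2 by 3.
Add 6 times R3 to R2.
Subtract R3 from R1.
Add 1/3 times R2 to R1.
Pivot columns are the columns containing a leading 1.

1, 2, 3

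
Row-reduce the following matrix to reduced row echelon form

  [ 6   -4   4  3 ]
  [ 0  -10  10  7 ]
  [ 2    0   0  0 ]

[[1, 0, 0, 0], [0, 1, -1, 0], [0, 0, 0, 1]]

r1 ← 1/6·r1
  [ 1  -2/3  2/3  1/2 ]
  [ 0   -10   10    7 ]
  [ 2     0    0    0 ]
r3 ← r3 − 2·r1
  [ 1  -2/3   2/3  1/2 ]
  [ 0   -10    10    7 ]
  [ 0   4/3  -4/3   -1 ]
r2 ← -1/10·r2
  [ 1  -2/3   2/3    1/2 ]
  [ 0     1    -1  -7/10 ]
  [ 0   4/3  -4/3     -1 ]
r3 ← r3 − 4/3·r2
  [ 1  -2/3  2/3    1/2 ]
  [ 0     1   -1  -7/10 ]
  [ 0     0    0  -1/15 ]
r3 ← -15·r3
  [ 1  -2/3  2/3    1/2 ]
  [ 0     1   -1  -7/10 ]
  [ 0     0    0      1 ]
r2 ← r2 + 7/10·r3
  [ 1  -2/3  2/3  1/2 ]
  [ 0     1   -1    0 ]
  [ 0     0    0    1 ]
r1 ← r1 − 1/2·r3
  [ 1  -2/3  2/3  0 ]
  [ 0     1   -1  0 ]
  [ 0     0    0  1 ]
r1 ← r1 + 2/3·r2
  [ 1  0   0  0 ]
  [ 0  1  -1  0 ]
  [ 0  0   0  1 ]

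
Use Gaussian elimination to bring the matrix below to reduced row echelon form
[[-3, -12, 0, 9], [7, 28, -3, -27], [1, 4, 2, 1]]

[[1, 4, 0, -3], [0, 0, 1, 2], [0, 0, 0, 0]]

R1 := -1/3·R1
  [ 1   4   0   -3 ]
  [ 7  28  -3  -27 ]
  [ 1   4   2    1 ]
R2 := R2 − 7·R1
  [ 1  4   0  -3 ]
  [ 0  0  -3  -6 ]
  [ 1  4   2   1 ]
R3 := R3 − R1
  [ 1  4   0  -3 ]
  [ 0  0  -3  -6 ]
  [ 0  0   2   4 ]
R2 := -1/3·R2
  [ 1  4  0  -3 ]
  [ 0  0  1   2 ]
  [ 0  0  2   4 ]
R3 := R3 − 2·R2
  [ 1  4  0  -3 ]
  [ 0  0  1   2 ]
  [ 0  0  0   0 ]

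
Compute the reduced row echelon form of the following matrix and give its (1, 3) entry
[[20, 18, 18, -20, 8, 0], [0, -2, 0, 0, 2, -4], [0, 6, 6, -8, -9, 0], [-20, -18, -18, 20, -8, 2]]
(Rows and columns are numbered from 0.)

0

R1 -> 1/20·R1
  [   1  9/10  9/10  -1  2/5   0 ]
  [   0    -2     0   0    2  -4 ]
  [   0     6     6  -8   -9   0 ]
  [ -20   -18   -18  20   -8   2 ]
R4 -> R4 + 20·R1
  [ 1  9/10  9/10  -1  2/5   0 ]
  [ 0    -2     0   0    2  -4 ]
  [ 0     6     6  -8   -9   0 ]
  [ 0     0     0   0    0   2 ]
R2 -> -1/2·R2
  [ 1  9/10  9/10  -1  2/5  0 ]
  [ 0     1     0   0   -1  2 ]
  [ 0     6     6  -8   -9  0 ]
  [ 0     0     0   0    0  2 ]
R3 -> R3 − 6·R2
  [ 1  9/10  9/10  -1  2/5    0 ]
  [ 0     1     0   0   -1    2 ]
  [ 0     0     6  -8   -3  -12 ]
  [ 0     0     0   0    0    2 ]
R3 -> 1/6·R3
  [ 1  9/10  9/10    -1   2/5   0 ]
  [ 0     1     0     0    -1   2 ]
  [ 0     0     1  -4/3  -1/2  -2 ]
  [ 0     0     0     0     0   2 ]
R4 -> 1/2·R4
  [ 1  9/10  9/10    -1   2/5   0 ]
  [ 0     1     0     0    -1   2 ]
  [ 0     0     1  -4/3  -1/2  -2 ]
  [ 0     0     0     0     0   1 ]
R3 -> R3 + 2·R4
  [ 1  9/10  9/10    -1   2/5  0 ]
  [ 0     1     0     0    -1  2 ]
  [ 0     0     1  -4/3  -1/2  0 ]
  [ 0     0     0     0     0  1 ]
R2 -> R2 − 2·R4
  [ 1  9/10  9/10    -1   2/5  0 ]
  [ 0     1     0     0    -1  0 ]
  [ 0     0     1  -4/3  -1/2  0 ]
  [ 0     0     0     0     0  1 ]
R1 -> R1 − 9/10·R3
  [ 1  9/10  0   1/5  17/20  0 ]
  [ 0     1  0     0     -1  0 ]
  [ 0     0  1  -4/3   -1/2  0 ]
  [ 0     0  0     0      0  1 ]
R1 -> R1 − 9/10·R2
  [ 1  0  0   1/5   7/4  0 ]
  [ 0  1  0     0    -1  0 ]
  [ 0  0  1  -4/3  -1/2  0 ]
  [ 0  0  0     0     0  1 ]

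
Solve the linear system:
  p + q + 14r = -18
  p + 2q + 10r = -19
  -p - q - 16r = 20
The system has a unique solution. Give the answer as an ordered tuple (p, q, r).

Form the augmented matrix and row-reduce:
  [  1   1   14  |  -18 ]
  [  1   2   10  |  -19 ]
  [ -1  -1  -16  |   20 ]
R2 := R2 − R1
  [  1   1   14  |  -18 ]
  [  0   1   -4  |   -1 ]
  [ -1  -1  -16  |   20 ]
R3 := R3 + R1
  [ 1  1  14  |  -18 ]
  [ 0  1  -4  |   -1 ]
  [ 0  0  -2  |    2 ]
R3 := -1/2·R3
  [ 1  1  14  |  -18 ]
  [ 0  1  -4  |   -1 ]
  [ 0  0   1  |   -1 ]
R2 := R2 + 4·R3
  [ 1  1  14  |  -18 ]
  [ 0  1   0  |   -5 ]
  [ 0  0   1  |   -1 ]
R1 := R1 − 14·R3
  [ 1  1  0  |  -4 ]
  [ 0  1  0  |  -5 ]
  [ 0  0  1  |  -1 ]
R1 := R1 − R2
  [ 1  0  0  |   1 ]
  [ 0  1  0  |  -5 ]
  [ 0  0  1  |  -1 ]
Reading off the last column: p = 1, q = -5, r = -1.

(1, -5, -1)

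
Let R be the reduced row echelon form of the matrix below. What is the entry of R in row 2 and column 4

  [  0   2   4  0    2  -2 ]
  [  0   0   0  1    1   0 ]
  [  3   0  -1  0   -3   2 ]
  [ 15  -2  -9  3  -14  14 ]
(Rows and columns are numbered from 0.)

1

r1 <=> r3
r1 ← 1/3·r1
r4 ← r4 − 15·r1
r2 <=> r3
r2 ← 1/2·r2
r4 ← r4 + 2·r2
r4 ← r4 − 3·r3
r4 ← 1/2·r4
r2 ← r2 + r4
r1 ← r1 − 2/3·r4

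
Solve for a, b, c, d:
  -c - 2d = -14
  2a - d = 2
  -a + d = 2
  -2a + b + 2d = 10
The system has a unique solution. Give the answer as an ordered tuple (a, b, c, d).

(4, 6, 2, 6)

Form the augmented matrix and row-reduce:
  [  0  0  -1  -2  |  -14 ]
  [  2  0   0  -1  |    2 ]
  [ -1  0   0   1  |    2 ]
  [ -2  1   0   2  |   10 ]
r1 <-> r2
r1 := 1/2·r1
r3 := r3 + r1
r4 := r4 + 2·r1
r2 <-> r4
r3 <-> r4
r3 := -1·r3
r4 := 2·r4
r3 := r3 − 2·r4
r2 := r2 − r4
r1 := r1 + 1/2·r4
Reading off the last column: a = 4, b = 6, c = 2, d = 6.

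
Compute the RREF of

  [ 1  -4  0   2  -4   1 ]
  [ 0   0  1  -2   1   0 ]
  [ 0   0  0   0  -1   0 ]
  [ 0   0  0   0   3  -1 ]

[[1, -4, 0, 2, 0, 0], [0, 0, 1, -2, 0, 0], [0, 0, 0, 0, 1, 0], [0, 0, 0, 0, 0, 1]]

R3 -> -1·R3
  [ 1  -4  0   2  -4   1 ]
  [ 0   0  1  -2   1   0 ]
  [ 0   0  0   0   1   0 ]
  [ 0   0  0   0   3  -1 ]
R4 -> R4 − 3·R3
  [ 1  -4  0   2  -4   1 ]
  [ 0   0  1  -2   1   0 ]
  [ 0   0  0   0   1   0 ]
  [ 0   0  0   0   0  -1 ]
R4 -> -1·R4
  [ 1  -4  0   2  -4  1 ]
  [ 0   0  1  -2   1  0 ]
  [ 0   0  0   0   1  0 ]
  [ 0   0  0   0   0  1 ]
R1 -> R1 − R4
  [ 1  -4  0   2  -4  0 ]
  [ 0   0  1  -2   1  0 ]
  [ 0   0  0   0   1  0 ]
  [ 0   0  0   0   0  1 ]
R2 -> R2 − R3
  [ 1  -4  0   2  -4  0 ]
  [ 0   0  1  -2   0  0 ]
  [ 0   0  0   0   1  0 ]
  [ 0   0  0   0   0  1 ]
R1 -> R1 + 4·R3
  [ 1  -4  0   2  0  0 ]
  [ 0   0  1  -2  0  0 ]
  [ 0   0  0   0  1  0 ]
  [ 0   0  0   0  0  1 ]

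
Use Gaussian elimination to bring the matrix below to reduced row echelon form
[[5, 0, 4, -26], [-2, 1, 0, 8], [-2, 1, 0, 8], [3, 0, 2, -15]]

R1 := 1/5·R1
R2 := R2 + 2·R1
R3 := R3 + 2·R1
R4 := R4 − 3·R1
R3 := R3 − R2
R3 ↔ R4
R3 := -5/2·R3
R2 := R2 − 8/5·R3
R1 := R1 − 4/5·R3

[[1, 0, 0, -4], [0, 1, 0, 0], [0, 0, 1, -3/2], [0, 0, 0, 0]]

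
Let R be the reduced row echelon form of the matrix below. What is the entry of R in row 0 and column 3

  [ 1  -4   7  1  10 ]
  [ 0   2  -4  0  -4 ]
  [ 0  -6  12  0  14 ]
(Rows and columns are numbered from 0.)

R2 -> 1/2·R2
  [ 1  -4   7  1  10 ]
  [ 0   1  -2  0  -2 ]
  [ 0  -6  12  0  14 ]
R3 -> R3 + 6·R2
  [ 1  -4   7  1  10 ]
  [ 0   1  -2  0  -2 ]
  [ 0   0   0  0   2 ]
R3 -> 1/2·R3
  [ 1  -4   7  1  10 ]
  [ 0   1  -2  0  -2 ]
  [ 0   0   0  0   1 ]
R2 -> R2 + 2·R3
  [ 1  -4   7  1  10 ]
  [ 0   1  -2  0   0 ]
  [ 0   0   0  0   1 ]
R1 -> R1 − 10·R3
  [ 1  -4   7  1  0 ]
  [ 0   1  -2  0  0 ]
  [ 0   0   0  0  1 ]
R1 -> R1 + 4·R2
  [ 1  0  -1  1  0 ]
  [ 0  1  -2  0  0 ]
  [ 0  0   0  0  1 ]

1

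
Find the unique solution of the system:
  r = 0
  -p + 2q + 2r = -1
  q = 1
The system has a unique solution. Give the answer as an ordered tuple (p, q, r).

(3, 1, 0)

Form the augmented matrix and row-reduce:
  [  0  0  1  |   0 ]
  [ -1  2  2  |  -1 ]
  [  0  1  0  |   1 ]
Swap R1 and R2.
Multiply R1 by -1.
Swap R2 and R3.
Add 2 times R3 to R1.
Add 2 times R2 to R1.
Reading off the last column: p = 3, q = 1, r = 0.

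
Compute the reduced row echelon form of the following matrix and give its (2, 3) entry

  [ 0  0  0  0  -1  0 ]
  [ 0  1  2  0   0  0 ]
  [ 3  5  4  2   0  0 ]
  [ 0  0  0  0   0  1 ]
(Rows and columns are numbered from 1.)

2

ρ1 ↔ ρ3
  [ 3  5  4  2   0  0 ]
  [ 0  1  2  0   0  0 ]
  [ 0  0  0  0  -1  0 ]
  [ 0  0  0  0   0  1 ]
ρ1 → 1/3·ρ1
  [ 1  5/3  4/3  2/3   0  0 ]
  [ 0    1    2    0   0  0 ]
  [ 0    0    0    0  -1  0 ]
  [ 0    0    0    0   0  1 ]
ρ3 → -1·ρ3
  [ 1  5/3  4/3  2/3  0  0 ]
  [ 0    1    2    0  0  0 ]
  [ 0    0    0    0  1  0 ]
  [ 0    0    0    0  0  1 ]
ρ1 → ρ1 − 5/3·ρ2
  [ 1  0  -2  2/3  0  0 ]
  [ 0  1   2    0  0  0 ]
  [ 0  0   0    0  1  0 ]
  [ 0  0   0    0  0  1 ]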